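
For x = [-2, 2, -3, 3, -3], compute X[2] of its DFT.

X[2] = Σ(n=0 to 4) x[n] · ω_5^(2n) where ω_5 = e^(-2πi/5)
= (-2)·ω_5^0 + (2)·ω_5^2 + (-3)·ω_5^4 + (3)·ω_5^6 + (-3)·ω_5^8

X[2] = -1.1910-8.6453i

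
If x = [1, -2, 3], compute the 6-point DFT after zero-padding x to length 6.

Original 3-point DFT: [2, 0.5000+4.3301i, 0.5000-4.3301i]
Zero-padded 6-point DFT provides frequency interpolation.

DFT_6([x, 0, ...]) = [2, -1.5000-0.8660i, 0.5000+4.3301i, 6, 0.5000-4.3301i, -1.5000+0.8660i]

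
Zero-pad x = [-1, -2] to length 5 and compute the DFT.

Original 2-point DFT: [-3, 1]
Zero-padded 5-point DFT provides frequency interpolation.

DFT_5([x, 0, ...]) = [-3, -1.6180+1.9021i, 0.6180+1.1756i, 0.6180-1.1756i, -1.6180-1.9021i]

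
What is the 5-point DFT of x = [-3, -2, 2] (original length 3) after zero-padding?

Original 3-point DFT: [-3, -3.0000+3.4641i, -3.0000-3.4641i]
Zero-padded 5-point DFT provides frequency interpolation.

DFT_5([x, 0, ...]) = [-3, -5.2361+0.7265i, -0.7639+3.0777i, -0.7639-3.0777i, -5.2361-0.7265i]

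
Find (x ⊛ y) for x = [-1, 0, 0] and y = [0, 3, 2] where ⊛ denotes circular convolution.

(x ⊛ y)[n] = Σ(m=0 to 2) x[m] · y[(n-m) mod 3]

Computing each output sample:
(x ⊛ y)[0] = 0
(x ⊛ y)[1] = -3
(x ⊛ y)[2] = -2

x ⊛ y = [0, -3, -2]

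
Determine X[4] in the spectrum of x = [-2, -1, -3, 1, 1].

X[4] = Σ(n=0 to 4) x[n] · ω_5^(4n) where ω_5 = e^(-2πi/5)
= (-2)·ω_5^0 + (-1)·ω_5^4 + (-3)·ω_5^8 + (1)·ω_5^12 + (1)·ω_5^16

X[4] = -0.3820-4.2533i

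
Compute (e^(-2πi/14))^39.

Since ω_14^14 = 1, powers reduce modulo 14.
39 mod 14 = 11
So ω_14^39 = ω_14^11 = e^(-2πi·11/14)

ω_14^39 = ω_14^11 = 0.2225+0.9749i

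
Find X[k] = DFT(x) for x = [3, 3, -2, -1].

X[k] = Σ(n=0 to 3) x[n] · ω_4^(nk)
where ω_4 = e^(-2πi/4)

Computing each X[k]:
X[0] = 3
X[1] = 5-4i
X[2] = -1
X[3] = 5+4i

X = [3, 5-4i, -1, 5+4i]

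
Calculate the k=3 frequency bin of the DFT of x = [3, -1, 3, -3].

X[3] = Σ(n=0 to 3) x[n] · ω_4^(3n) where ω_4 = e^(-2πi/4)
= (3)·ω_4^0 + (-1)·ω_4^3 + (3)·ω_4^6 + (-3)·ω_4^9

X[3] = 2i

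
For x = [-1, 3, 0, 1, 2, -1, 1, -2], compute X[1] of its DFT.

X[1] = Σ(n=0 to 7) x[n] · ω_8^(1n) where ω_8 = e^(-2πi/8)
= (-1)·ω_8^0 + (3)·ω_8^1 + (0)·ω_8^2 + (1)·ω_8^3 + (2)·ω_8^4 + (-1)·ω_8^5 + (1)·ω_8^6 + (-2)·ω_8^7

X[1] = -2.2929-3.9497i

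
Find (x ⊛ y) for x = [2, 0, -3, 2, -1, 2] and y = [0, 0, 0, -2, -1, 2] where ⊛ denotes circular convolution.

(x ⊛ y)[n] = Σ(m=0 to 5) x[m] · y[(n-m) mod 6]

Computing each output sample:
(x ⊛ y)[0] = -1
(x ⊛ y)[1] = -6
(x ⊛ y)[2] = 1
(x ⊛ y)[3] = -8
(x ⊛ y)[4] = 2
(x ⊛ y)[5] = 10

x ⊛ y = [-1, -6, 1, -8, 2, 10]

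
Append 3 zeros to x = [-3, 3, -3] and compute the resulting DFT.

Original 3-point DFT: [-3, -3.0000-5.1962i, -3.0000+5.1962i]
Zero-padded 6-point DFT provides frequency interpolation.

DFT_6([x, 0, ...]) = [-3, 0, -3.0000-5.1962i, -9, -3.0000+5.1962i, 0]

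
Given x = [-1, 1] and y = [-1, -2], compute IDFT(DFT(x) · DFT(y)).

(x ⊛ y)[n] = Σ(m=0 to 1) x[m] · y[(n-m) mod 2]

Computing each output sample:
(x ⊛ y)[0] = -1
(x ⊛ y)[1] = 1

x ⊛ y = [-1, 1]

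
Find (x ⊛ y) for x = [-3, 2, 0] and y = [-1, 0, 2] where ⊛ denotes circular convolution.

(x ⊛ y)[n] = Σ(m=0 to 2) x[m] · y[(n-m) mod 3]

Computing each output sample:
(x ⊛ y)[0] = 7
(x ⊛ y)[1] = -2
(x ⊛ y)[2] = -6

x ⊛ y = [7, -2, -6]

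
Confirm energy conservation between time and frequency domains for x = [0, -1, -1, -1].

Time domain:
Σ|x[n]|² = |0|² + |-1|² + |-1|² + |-1|² = 3.0000

Frequency domain:
(1/4)Σ|X[k]|² = (1/4)(|-3|² + |1|² + |1|² + |1|²) = (1/4)·12.0000 = 3.0000

Both sides agree, confirming Parseval's theorem.

Σ|x[n]|² = (1/N)Σ|X[k]|² = 3.0000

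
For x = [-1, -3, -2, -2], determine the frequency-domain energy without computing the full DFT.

Parseval: Σ|x[n]|² = (1/N)Σ|X[k]|², so Σ|X[k]|² = N·Σ|x[n]|² = 4·18.0000

Σ|X[k]|² = N·Σ|x[n]|² = 4·18.0000 = 72.0000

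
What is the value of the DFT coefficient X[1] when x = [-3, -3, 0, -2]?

X[1] = Σ(n=0 to 3) x[n] · ω_4^(1n) where ω_4 = e^(-2πi/4)
= (-3)·ω_4^0 + (-3)·ω_4^1 + (0)·ω_4^2 + (-2)·ω_4^3

X[1] = -3+1i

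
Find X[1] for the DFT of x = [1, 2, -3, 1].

X[1] = Σ(n=0 to 3) x[n] · ω_4^(1n) where ω_4 = e^(-2πi/4)
= (1)·ω_4^0 + (2)·ω_4^1 + (-3)·ω_4^2 + (1)·ω_4^3

X[1] = 4-1i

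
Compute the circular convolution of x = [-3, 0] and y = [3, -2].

(x ⊛ y)[n] = Σ(m=0 to 1) x[m] · y[(n-m) mod 2]

Computing each output sample:
(x ⊛ y)[0] = -9
(x ⊛ y)[1] = 6

x ⊛ y = [-9, 6]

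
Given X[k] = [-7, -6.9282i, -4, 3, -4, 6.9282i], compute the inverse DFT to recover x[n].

x[n] = (1/6) Σ(k=0 to 5) X[k] · e^(2πikn/6)

Computing each x[n]:
x[0] = -2
x[1] = 1
x[2] = 2
x[3] = -3
x[4] = -2
x[5] = -3

x = [-2, 1, 2, -3, -2, -3]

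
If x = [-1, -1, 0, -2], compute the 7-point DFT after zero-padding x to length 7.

Original 4-point DFT: [-4, -1-1i, 2, -1+1i]
Zero-padded 7-point DFT provides frequency interpolation.

DFT_7([x, 0, ...]) = [-4, 0.1784+1.6496i, -2.0245-0.5887i, 0.3460+2.3837i, 0.3460-2.3837i, -2.0245+0.5887i, 0.1784-1.6496i]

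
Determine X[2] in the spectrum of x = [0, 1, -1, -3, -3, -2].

X[2] = Σ(n=0 to 5) x[n] · ω_6^(2n) where ω_6 = e^(-2πi/6)
= (0)·ω_6^0 + (1)·ω_6^2 + (-1)·ω_6^4 + (-3)·ω_6^6 + (-3)·ω_6^8 + (-2)·ω_6^10

X[2] = -0.5000-0.8660i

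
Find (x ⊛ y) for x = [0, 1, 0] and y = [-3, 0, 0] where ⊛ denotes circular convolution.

(x ⊛ y)[n] = Σ(m=0 to 2) x[m] · y[(n-m) mod 3]

Computing each output sample:
(x ⊛ y)[0] = 0
(x ⊛ y)[1] = -3
(x ⊛ y)[2] = 0

x ⊛ y = [0, -3, 0]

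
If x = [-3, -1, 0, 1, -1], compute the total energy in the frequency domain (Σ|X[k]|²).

Parseval: Σ|x[n]|² = (1/N)Σ|X[k]|², so Σ|X[k]|² = N·Σ|x[n]|² = 5·12.0000

Σ|X[k]|² = N·Σ|x[n]|² = 5·12.0000 = 60.0000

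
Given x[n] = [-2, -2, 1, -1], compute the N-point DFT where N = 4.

X[k] = Σ(n=0 to 3) x[n] · ω_4^(nk)
where ω_4 = e^(-2πi/4)

Computing each X[k]:
X[0] = -4
X[1] = -3+1i
X[2] = 2
X[3] = -3-1i

X = [-4, -3+1i, 2, -3-1i]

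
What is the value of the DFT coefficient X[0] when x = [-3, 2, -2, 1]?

X[0] = Σ(n=0 to 3) x[n] · ω_4^0 = Σ x[n]
= (-3) + (2) + (-2) + (1)

X[0] = -2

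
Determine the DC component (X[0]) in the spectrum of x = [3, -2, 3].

X[0] = Σ(n=0 to 2) x[n] · ω_3^0 = Σ x[n]
= (3) + (-2) + (3)

X[0] = 4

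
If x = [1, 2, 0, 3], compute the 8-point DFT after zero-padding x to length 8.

Original 4-point DFT: [6, 1+1i, -4, 1-1i]
Zero-padded 8-point DFT provides frequency interpolation.

DFT_8([x, 0, ...]) = [6, 0.2929-3.5355i, 1+1i, 1.7071-3.5355i, -4, 1.7071+3.5355i, 1-1i, 0.2929+3.5355i]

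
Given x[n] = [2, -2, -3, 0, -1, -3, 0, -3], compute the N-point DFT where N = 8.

X[k] = Σ(n=0 to 7) x[n] · ω_8^(nk)
where ω_8 = e^(-2πi/8)

Computing each X[k]:
X[0] = -10
X[1] = 1.5858+0.1716i
X[2] = 4+2i
X[3] = 4.4142-5.8284i
X[4] = 6
X[5] = 4.4142+5.8284i
X[6] = 4-2i
X[7] = 1.5858-0.1716i

X = [-10, 1.5858+0.1716i, 4+2i, 4.4142-5.8284i, 6, 4.4142+5.8284i, 4-2i, 1.5858-0.1716i]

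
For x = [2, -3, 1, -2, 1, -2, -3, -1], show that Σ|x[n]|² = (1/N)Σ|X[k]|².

Time domain:
Σ|x[n]|² = |2|² + |-3|² + |1|² + |-2|² + |1|² + |-2|² + |-3|² + |-1|² = 33.0000

Frequency domain:
(1/8)Σ|X[k]|² = (1/8)(|-7|² + |1.0000-2.5858i|² + |5+2i|² + |1.0000+5.4142i|² + |9|² + |1.0000-5.4142i|² + |5-2i|² + |1.0000+2.5858i|²) = (1/8)·264.0000 = 33.0000

Both sides agree, confirming Parseval's theorem.

Σ|x[n]|² = (1/N)Σ|X[k]|² = 33.0000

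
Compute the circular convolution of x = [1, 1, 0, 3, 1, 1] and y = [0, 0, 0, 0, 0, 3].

(x ⊛ y)[n] = Σ(m=0 to 5) x[m] · y[(n-m) mod 6]

Computing each output sample:
(x ⊛ y)[0] = 3
(x ⊛ y)[1] = 0
(x ⊛ y)[2] = 9
(x ⊛ y)[3] = 3
(x ⊛ y)[4] = 3
(x ⊛ y)[5] = 3

x ⊛ y = [3, 0, 9, 3, 3, 3]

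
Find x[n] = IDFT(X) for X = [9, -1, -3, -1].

x[n] = (1/4) Σ(k=0 to 3) X[k] · e^(2πikn/4)

Computing each x[n]:
x[0] = 1
x[1] = 3
x[2] = 2
x[3] = 3

x = [1, 3, 2, 3]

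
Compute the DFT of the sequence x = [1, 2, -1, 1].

X[k] = Σ(n=0 to 3) x[n] · ω_4^(nk)
where ω_4 = e^(-2πi/4)

Computing each X[k]:
X[0] = 3
X[1] = 2-1i
X[2] = -3
X[3] = 2+1i

X = [3, 2-1i, -3, 2+1i]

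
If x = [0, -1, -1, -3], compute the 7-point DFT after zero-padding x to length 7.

Original 4-point DFT: [-5, 1-2i, 3, 1+2i]
Zero-padded 7-point DFT provides frequency interpolation.

DFT_7([x, 0, ...]) = [-5, 2.3019+3.0584i, -0.7470-1.8045i, 0.9450+2.5768i, 0.9450-2.5768i, -0.7470+1.8045i, 2.3019-3.0584i]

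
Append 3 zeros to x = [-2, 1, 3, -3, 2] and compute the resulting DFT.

Original 5-point DFT: [1, -1.0729-2.5757i, -4.4271+6.2941i, -4.4271-6.2941i, -1.0729+2.5757i]
Zero-padded 8-point DFT provides frequency interpolation.

DFT_8([x, 0, ...]) = [1, -1.1716-1.5858i, -3-4i, -6.8284+4.4142i, 5, -6.8284-4.4142i, -3+4i, -1.1716+1.5858i]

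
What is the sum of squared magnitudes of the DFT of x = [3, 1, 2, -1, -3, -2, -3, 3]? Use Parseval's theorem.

Parseval: Σ|x[n]|² = (1/N)Σ|X[k]|², so Σ|X[k]|² = N·Σ|x[n]|² = 8·46.0000

Σ|X[k]|² = N·Σ|x[n]|² = 8·46.0000 = 368.0000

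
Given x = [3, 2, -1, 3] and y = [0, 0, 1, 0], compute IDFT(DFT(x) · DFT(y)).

(x ⊛ y)[n] = Σ(m=0 to 3) x[m] · y[(n-m) mod 4]

Computing each output sample:
(x ⊛ y)[0] = -1
(x ⊛ y)[1] = 3
(x ⊛ y)[2] = 3
(x ⊛ y)[3] = 2

x ⊛ y = [-1, 3, 3, 2]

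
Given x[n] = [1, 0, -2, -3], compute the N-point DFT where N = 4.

X[k] = Σ(n=0 to 3) x[n] · ω_4^(nk)
where ω_4 = e^(-2πi/4)

Computing each X[k]:
X[0] = -4
X[1] = 3-3i
X[2] = 2
X[3] = 3+3i

X = [-4, 3-3i, 2, 3+3i]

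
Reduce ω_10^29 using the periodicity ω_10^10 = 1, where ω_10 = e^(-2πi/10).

Since ω_10^10 = 1, powers reduce modulo 10.
29 mod 10 = 9
So ω_10^29 = ω_10^9 = e^(-2πi·9/10)

ω_10^29 = ω_10^9 = 0.8090+0.5878i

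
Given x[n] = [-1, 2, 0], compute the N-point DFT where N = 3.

X[k] = Σ(n=0 to 2) x[n] · ω_3^(nk)
where ω_3 = e^(-2πi/3)

Computing each X[k]:
X[0] = 1
X[1] = -2.0000-1.7321i
X[2] = -2.0000+1.7321i

X = [1, -2.0000-1.7321i, -2.0000+1.7321i]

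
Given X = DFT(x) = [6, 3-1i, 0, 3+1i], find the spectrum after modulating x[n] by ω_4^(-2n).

Modulation property: DFT(ω_4^(-2n)·x[n]) = X[(k-2) mod 4], so circularly shift X by 2 positions.

X[k-2] = [0, 3+1i, 6, 3-1i]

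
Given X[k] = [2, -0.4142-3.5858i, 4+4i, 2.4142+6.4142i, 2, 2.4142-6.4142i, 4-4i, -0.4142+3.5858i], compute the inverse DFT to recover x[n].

x[n] = (1/8) Σ(k=0 to 7) X[k] · e^(2πikn/8)

Computing each x[n]:
x[0] = 2
x[1] = -2
x[2] = 2
x[3] = 1
x[4] = 1
x[5] = 0
x[6] = -3
x[7] = 1

x = [2, -2, 2, 1, 1, 0, -3, 1]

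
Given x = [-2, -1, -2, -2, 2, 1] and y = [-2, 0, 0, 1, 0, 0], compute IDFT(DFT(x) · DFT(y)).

(x ⊛ y)[n] = Σ(m=0 to 5) x[m] · y[(n-m) mod 6]

Computing each output sample:
(x ⊛ y)[0] = 2
(x ⊛ y)[1] = 4
(x ⊛ y)[2] = 5
(x ⊛ y)[3] = 2
(x ⊛ y)[4] = -5
(x ⊛ y)[5] = -4

x ⊛ y = [2, 4, 5, 2, -5, -4]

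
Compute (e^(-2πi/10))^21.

Since ω_10^10 = 1, powers reduce modulo 10.
21 mod 10 = 1
So ω_10^21 = ω_10^1 = e^(-2πi·1/10)

ω_10^21 = ω_10^1 = 0.8090-0.5878i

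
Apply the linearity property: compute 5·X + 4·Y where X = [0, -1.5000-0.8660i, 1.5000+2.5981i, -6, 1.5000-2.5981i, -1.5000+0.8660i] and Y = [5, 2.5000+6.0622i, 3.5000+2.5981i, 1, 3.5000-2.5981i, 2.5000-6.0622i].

By linearity: DFT(5x + 4y) = 5·DFT(x) + 4·DFT(y)
= 5·[0, -1.5000-0.8660i, 1.5000+2.5981i, -6, 1.5000-2.5981i, -1.5000+0.8660i] + 4·[5, 2.5000+6.0622i, 3.5000+2.5981i, 1, 3.5000-2.5981i, 2.5000-6.0622i]

Computing element-wise:
Z[0] = 5·(0) + 4·(5) = 20
Z[1] = 5·(-1.5000-0.8660i) + 4·(2.5000+6.0622i) = 2.5000+19.9188i
Z[2] = 5·(1.5000+2.5981i) + 4·(3.5000+2.5981i) = 21.5000+23.3829i
Z[3] = 5·(-6) + 4·(1) = -26
Z[4] = 5·(1.5000-2.5981i) + 4·(3.5000-2.5981i) = 21.5000-23.3829i
Z[5] = 5·(-1.5000+0.8660i) + 4·(2.5000-6.0622i) = 2.5000-19.9188i

DFT(5x + 4y) = 5·X + 4·Y = [20, 2.5000+19.9188i, 21.5000+23.3829i, -26, 21.5000-23.3829i, 2.5000-19.9188i]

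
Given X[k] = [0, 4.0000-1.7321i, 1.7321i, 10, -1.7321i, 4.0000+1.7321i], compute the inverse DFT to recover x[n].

x[n] = (1/6) Σ(k=0 to 5) X[k] · e^(2πikn/6)

Computing each x[n]:
x[0] = 3
x[1] = -1
x[2] = 2
x[3] = -3
x[4] = 0
x[5] = -1

x = [3, -1, 2, -3, 0, -1]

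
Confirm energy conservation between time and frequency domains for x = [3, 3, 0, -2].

Time domain:
Σ|x[n]|² = |3|² + |3|² + |0|² + |-2|² = 22.0000

Frequency domain:
(1/4)Σ|X[k]|² = (1/4)(|4|² + |3-5i|² + |2|² + |3+5i|²) = (1/4)·88.0000 = 22.0000

Both sides agree, confirming Parseval's theorem.

Σ|x[n]|² = (1/N)Σ|X[k]|² = 22.0000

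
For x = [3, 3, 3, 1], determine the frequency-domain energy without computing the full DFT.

Parseval: Σ|x[n]|² = (1/N)Σ|X[k]|², so Σ|X[k]|² = N·Σ|x[n]|² = 4·28.0000

Σ|X[k]|² = N·Σ|x[n]|² = 4·28.0000 = 112.0000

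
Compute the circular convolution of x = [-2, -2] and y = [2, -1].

(x ⊛ y)[n] = Σ(m=0 to 1) x[m] · y[(n-m) mod 2]

Computing each output sample:
(x ⊛ y)[0] = -2
(x ⊛ y)[1] = -2

x ⊛ y = [-2, -2]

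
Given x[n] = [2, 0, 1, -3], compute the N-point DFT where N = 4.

X[k] = Σ(n=0 to 3) x[n] · ω_4^(nk)
where ω_4 = e^(-2πi/4)

Computing each X[k]:
X[0] = 0
X[1] = 1-3i
X[2] = 6
X[3] = 1+3i

X = [0, 1-3i, 6, 1+3i]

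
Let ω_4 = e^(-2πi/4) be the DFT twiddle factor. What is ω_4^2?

ω_4^2 = e^(-2πi·2/4)
= cos(-2π·2/4) + i·sin(-2π·2/4)
= cos(-4π/4) + i·sin(-4π/4)

ω_4^2 = cos(-4π/4) + i·sin(-4π/4) = -1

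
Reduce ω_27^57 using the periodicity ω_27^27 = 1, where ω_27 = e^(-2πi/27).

Since ω_27^27 = 1, powers reduce modulo 27.
57 mod 27 = 3
So ω_27^57 = ω_27^3 = e^(-2πi·3/27)

ω_27^57 = ω_27^3 = 0.7660-0.6428i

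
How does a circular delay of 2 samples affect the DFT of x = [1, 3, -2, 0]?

Time shift by 2: X_shifted[k] = ω_4^(2k) · X[k]
Shifted x = [-2, 0, 1, 3]

DFT(x[n-2]) = [2, -3+3i, -4, -3-3i]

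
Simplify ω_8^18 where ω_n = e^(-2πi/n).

Since ω_8^8 = 1, powers reduce modulo 8.
18 mod 8 = 2
So ω_8^18 = ω_8^2 = e^(-2πi·2/8)

ω_8^18 = ω_8^2 = -1i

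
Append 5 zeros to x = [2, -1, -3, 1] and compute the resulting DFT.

Original 4-point DFT: [-1, 5+2i, -1, 5-2i]
Zero-padded 9-point DFT provides frequency interpolation.

DFT_9([x, 0, ...]) = [-1, 0.2130+2.7312i, 4.1454+2.8769i, 5.0000-1.7321i, 0.1416-2.4524i, 0.1416+2.4524i, 5.0000+1.7321i, 4.1454-2.8769i, 0.2130-2.7312i]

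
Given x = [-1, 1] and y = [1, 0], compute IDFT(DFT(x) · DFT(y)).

(x ⊛ y)[n] = Σ(m=0 to 1) x[m] · y[(n-m) mod 2]

Computing each output sample:
(x ⊛ y)[0] = -1
(x ⊛ y)[1] = 1

x ⊛ y = [-1, 1]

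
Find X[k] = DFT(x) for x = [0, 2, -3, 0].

X[k] = Σ(n=0 to 3) x[n] · ω_4^(nk)
where ω_4 = e^(-2πi/4)

Computing each X[k]:
X[0] = -1
X[1] = 3-2i
X[2] = -5
X[3] = 3+2i

X = [-1, 3-2i, -5, 3+2i]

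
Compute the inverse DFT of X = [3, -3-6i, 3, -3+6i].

x[n] = (1/4) Σ(k=0 to 3) X[k] · e^(2πikn/4)

Computing each x[n]:
x[0] = 0
x[1] = 3
x[2] = 3
x[3] = -3

x = [0, 3, 3, -3]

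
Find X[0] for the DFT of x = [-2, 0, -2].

X[0] = Σ(n=0 to 2) x[n] · ω_3^0 = Σ x[n]
= (-2) + (0) + (-2)

X[0] = -4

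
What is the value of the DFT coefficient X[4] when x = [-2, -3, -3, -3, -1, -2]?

X[4] = Σ(n=0 to 5) x[n] · ω_6^(4n) where ω_6 = e^(-2πi/6)
= (-2)·ω_6^0 + (-3)·ω_6^4 + (-3)·ω_6^8 + (-3)·ω_6^12 + (-1)·ω_6^16 + (-2)·ω_6^20

X[4] = -0.5000+0.8660i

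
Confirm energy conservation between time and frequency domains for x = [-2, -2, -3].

Time domain:
Σ|x[n]|² = |-2|² + |-2|² + |-3|² = 17.0000

Frequency domain:
(1/3)Σ|X[k]|² = (1/3)(|-7|² + |0.5000-0.8660i|² + |0.5000+0.8660i|²) = (1/3)·51.0000 = 17.0000

Both sides agree, confirming Parseval's theorem.

Σ|x[n]|² = (1/N)Σ|X[k]|² = 17.0000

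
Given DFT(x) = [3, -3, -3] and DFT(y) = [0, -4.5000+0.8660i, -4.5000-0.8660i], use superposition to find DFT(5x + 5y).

By linearity: DFT(5x + 5y) = 5·DFT(x) + 5·DFT(y)
= 5·[3, -3, -3] + 5·[0, -4.5000+0.8660i, -4.5000-0.8660i]

Computing element-wise:
Z[0] = 5·(3) + 5·(0) = 15
Z[1] = 5·(-3) + 5·(-4.5000+0.8660i) = -37.5000+4.3300i
Z[2] = 5·(-3) + 5·(-4.5000-0.8660i) = -37.5000-4.3300i

DFT(5x + 5y) = 5·X + 5·Y = [15, -37.5000+4.3300i, -37.5000-4.3300i]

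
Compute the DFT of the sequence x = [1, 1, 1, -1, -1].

X[k] = Σ(n=0 to 4) x[n] · ω_5^(nk)
where ω_5 = e^(-2πi/5)

Computing each X[k]:
X[0] = 1
X[1] = 1.0000-3.0777i
X[2] = 1.0000+0.7265i
X[3] = 1.0000-0.7265i
X[4] = 1.0000+3.0777i

X = [1, 1.0000-3.0777i, 1.0000+0.7265i, 1.0000-0.7265i, 1.0000+3.0777i]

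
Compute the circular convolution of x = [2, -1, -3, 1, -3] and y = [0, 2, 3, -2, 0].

(x ⊛ y)[n] = Σ(m=0 to 4) x[m] · y[(n-m) mod 5]

Computing each output sample:
(x ⊛ y)[0] = 3
(x ⊛ y)[1] = -7
(x ⊛ y)[2] = 10
(x ⊛ y)[3] = -13
(x ⊛ y)[4] = -5

x ⊛ y = [3, -7, 10, -13, -5]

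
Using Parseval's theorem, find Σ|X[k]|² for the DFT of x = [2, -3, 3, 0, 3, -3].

Parseval: Σ|x[n]|² = (1/N)Σ|X[k]|², so Σ|X[k]|² = N·Σ|x[n]|² = 6·40.0000

Σ|X[k]|² = N·Σ|x[n]|² = 6·40.0000 = 240.0000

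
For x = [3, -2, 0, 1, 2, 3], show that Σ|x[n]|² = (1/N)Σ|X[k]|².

Time domain:
Σ|x[n]|² = |3|² + |-2|² + |0|² + |1|² + |2|² + |3|² = 27.0000

Frequency domain:
(1/6)Σ|X[k]|² = (1/6)(|7|² + |1.5000+6.0622i|² + |2.5000+2.5981i|² + |3|² + |2.5000-2.5981i|² + |1.5000-6.0622i|²) = (1/6)·162.0000 = 27.0000

Both sides agree, confirming Parseval's theorem.

Σ|x[n]|² = (1/N)Σ|X[k]|² = 27.0000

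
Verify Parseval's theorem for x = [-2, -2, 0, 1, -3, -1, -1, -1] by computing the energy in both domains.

Time domain:
Σ|x[n]|² = |-2|² + |-2|² + |0|² + |1|² + |-3|² + |-1|² + |-1|² + |-1|² = 21.0000

Frequency domain:
(1/8)Σ|X[k]|² = (1/8)(|-9|² + |-1.1213-1.7071i|² + |-4+3i|² + |3.1213+0.2929i|² + |-3|² + |3.1213-0.2929i|² + |-4-3i|² + |-1.1213+1.7071i|²) = (1/8)·168.0000 = 21.0000

Both sides agree, confirming Parseval's theorem.

Σ|x[n]|² = (1/N)Σ|X[k]|² = 21.0000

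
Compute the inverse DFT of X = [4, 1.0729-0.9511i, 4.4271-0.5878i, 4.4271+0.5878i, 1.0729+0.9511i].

x[n] = (1/5) Σ(k=0 to 4) X[k] · e^(2πikn/5)

Computing each x[n]:
x[0] = 3
x[1] = 0
x[2] = 1
x[3] = 1
x[4] = -1

x = [3, 0, 1, 1, -1]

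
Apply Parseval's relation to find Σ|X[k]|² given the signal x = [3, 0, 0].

Parseval: Σ|x[n]|² = (1/N)Σ|X[k]|², so Σ|X[k]|² = N·Σ|x[n]|² = 3·9.0000

Σ|X[k]|² = N·Σ|x[n]|² = 3·9.0000 = 27.0000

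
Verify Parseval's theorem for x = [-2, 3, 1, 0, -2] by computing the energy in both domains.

Time domain:
Σ|x[n]|² = |-2|² + |3|² + |1|² + |0|² + |-2|² = 18.0000

Frequency domain:
(1/5)Σ|X[k]|² = (1/5)(|0|² + |-2.5000-5.3431i|² + |-2.5000-1.9879i|² + |-2.5000+1.9879i|² + |-2.5000+5.3431i|²) = (1/5)·90.0000 = 18.0000

Both sides agree, confirming Parseval's theorem.

Σ|x[n]|² = (1/N)Σ|X[k]|² = 18.0000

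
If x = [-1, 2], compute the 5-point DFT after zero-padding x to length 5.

Original 2-point DFT: [1, -3]
Zero-padded 5-point DFT provides frequency interpolation.

DFT_5([x, 0, ...]) = [1, -0.3820-1.9021i, -2.6180-1.1756i, -2.6180+1.1756i, -0.3820+1.9021i]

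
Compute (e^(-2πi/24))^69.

Since ω_24^24 = 1, powers reduce modulo 24.
69 mod 24 = 21
So ω_24^69 = ω_24^21 = e^(-2πi·21/24)

ω_24^69 = ω_24^21 = 0.7071+0.7071i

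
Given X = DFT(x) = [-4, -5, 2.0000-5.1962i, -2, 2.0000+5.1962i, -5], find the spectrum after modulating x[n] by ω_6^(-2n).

Modulation property: DFT(ω_6^(-2n)·x[n]) = X[(k-2) mod 6], so circularly shift X by 2 positions.

X[k-2] = [2.0000+5.1962i, -5, -4, -5, 2.0000-5.1962i, -2]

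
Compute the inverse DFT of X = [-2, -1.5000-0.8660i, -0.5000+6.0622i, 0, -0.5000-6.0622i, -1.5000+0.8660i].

x[n] = (1/6) Σ(k=0 to 5) X[k] · e^(2πikn/6)

Computing each x[n]:
x[0] = -1
x[1] = -2
x[2] = 2
x[3] = 0
x[4] = -2
x[5] = 1

x = [-1, -2, 2, 0, -2, 1]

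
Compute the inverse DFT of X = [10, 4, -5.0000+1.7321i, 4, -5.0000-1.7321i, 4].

x[n] = (1/6) Σ(k=0 to 5) X[k] · e^(2πikn/6)

Computing each x[n]:
x[0] = 2
x[1] = 2
x[2] = 3
x[3] = -2
x[4] = 2
x[5] = 3

x = [2, 2, 3, -2, 2, 3]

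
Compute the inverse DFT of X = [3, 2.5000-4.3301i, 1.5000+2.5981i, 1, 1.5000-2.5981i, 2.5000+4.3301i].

x[n] = (1/6) Σ(k=0 to 5) X[k] · e^(2πikn/6)

Computing each x[n]:
x[0] = 2
x[1] = 1
x[2] = 2
x[3] = 0
x[4] = -2
x[5] = 0

x = [2, 1, 2, 0, -2, 0]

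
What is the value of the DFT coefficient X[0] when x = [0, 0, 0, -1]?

X[0] = Σ(n=0 to 3) x[n] · ω_4^0 = Σ x[n]
= (0) + (0) + (0) + (-1)

X[0] = -1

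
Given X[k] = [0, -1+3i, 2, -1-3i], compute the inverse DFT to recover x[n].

x[n] = (1/4) Σ(k=0 to 3) X[k] · e^(2πikn/4)

Computing each x[n]:
x[0] = 0
x[1] = -2
x[2] = 1
x[3] = 1

x = [0, -2, 1, 1]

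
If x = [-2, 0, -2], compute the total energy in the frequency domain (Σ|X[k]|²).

Parseval: Σ|x[n]|² = (1/N)Σ|X[k]|², so Σ|X[k]|² = N·Σ|x[n]|² = 3·8.0000

Σ|X[k]|² = N·Σ|x[n]|² = 3·8.0000 = 24.0000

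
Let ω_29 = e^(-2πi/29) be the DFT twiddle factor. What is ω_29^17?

ω_29^17 = e^(-2πi·17/29)
= cos(-2π·17/29) + i·sin(-2π·17/29)
= cos(-34π/29) + i·sin(-34π/29)

ω_29^17 = cos(-34π/29) + i·sin(-34π/29) = -0.8569+0.5156i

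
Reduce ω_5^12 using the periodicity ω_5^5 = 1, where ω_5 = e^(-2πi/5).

Since ω_5^5 = 1, powers reduce modulo 5.
12 mod 5 = 2
So ω_5^12 = ω_5^2 = e^(-2πi·2/5)

ω_5^12 = ω_5^2 = -0.8090-0.5878i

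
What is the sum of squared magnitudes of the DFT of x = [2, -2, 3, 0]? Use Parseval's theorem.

Parseval: Σ|x[n]|² = (1/N)Σ|X[k]|², so Σ|X[k]|² = N·Σ|x[n]|² = 4·17.0000

Σ|X[k]|² = N·Σ|x[n]|² = 4·17.0000 = 68.0000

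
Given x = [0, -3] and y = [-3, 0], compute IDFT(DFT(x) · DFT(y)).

(x ⊛ y)[n] = Σ(m=0 to 1) x[m] · y[(n-m) mod 2]

Computing each output sample:
(x ⊛ y)[0] = 0
(x ⊛ y)[1] = 9

x ⊛ y = [0, 9]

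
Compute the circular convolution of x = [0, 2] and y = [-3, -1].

(x ⊛ y)[n] = Σ(m=0 to 1) x[m] · y[(n-m) mod 2]

Computing each output sample:
(x ⊛ y)[0] = -2
(x ⊛ y)[1] = -6

x ⊛ y = [-2, -6]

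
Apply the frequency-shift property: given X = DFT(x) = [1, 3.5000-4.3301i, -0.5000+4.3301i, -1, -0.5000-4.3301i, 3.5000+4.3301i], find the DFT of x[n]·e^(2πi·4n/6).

Modulation property: DFT(ω_6^(-4n)·x[n]) = X[(k-4) mod 6], so circularly shift X by 4 positions.

X[k-4] = [-0.5000+4.3301i, -1, -0.5000-4.3301i, 3.5000+4.3301i, 1, 3.5000-4.3301i]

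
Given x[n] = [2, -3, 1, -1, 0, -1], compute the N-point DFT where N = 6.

X[k] = Σ(n=0 to 5) x[n] · ω_6^(nk)
where ω_6 = e^(-2πi/6)

Computing each X[k]:
X[0] = -2
X[1] = 0.5000+0.8660i
X[2] = 2.5000+2.5981i
X[3] = 8
X[4] = 2.5000-2.5981i
X[5] = 0.5000-0.8660i

X = [-2, 0.5000+0.8660i, 2.5000+2.5981i, 8, 2.5000-2.5981i, 0.5000-0.8660i]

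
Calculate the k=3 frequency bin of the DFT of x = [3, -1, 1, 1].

X[3] = Σ(n=0 to 3) x[n] · ω_4^(3n) where ω_4 = e^(-2πi/4)
= (3)·ω_4^0 + (-1)·ω_4^3 + (1)·ω_4^6 + (1)·ω_4^9

X[3] = 2-2i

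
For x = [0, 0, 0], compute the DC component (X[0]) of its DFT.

X[0] = Σ(n=0 to 2) x[n] · ω_3^0 = Σ x[n]
= (0) + (0) + (0)

X[0] = 0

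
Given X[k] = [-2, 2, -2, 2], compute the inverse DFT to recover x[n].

x[n] = (1/4) Σ(k=0 to 3) X[k] · e^(2πikn/4)

Computing each x[n]:
x[0] = 0
x[1] = 0
x[2] = -2
x[3] = 0

x = [0, 0, -2, 0]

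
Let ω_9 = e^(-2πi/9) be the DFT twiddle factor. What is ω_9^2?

ω_9^2 = e^(-2πi·2/9)
= cos(-2π·2/9) + i·sin(-2π·2/9)
= cos(-4π/9) + i·sin(-4π/9)

ω_9^2 = cos(-4π/9) + i·sin(-4π/9) = 0.1736-0.9848i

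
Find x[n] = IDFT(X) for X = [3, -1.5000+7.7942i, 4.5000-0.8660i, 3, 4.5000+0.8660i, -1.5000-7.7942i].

x[n] = (1/6) Σ(k=0 to 5) X[k] · e^(2πikn/6)

Computing each x[n]:
x[0] = 2
x[1] = -3
x[2] = -2
x[3] = 2
x[4] = 3
x[5] = 1

x = [2, -3, -2, 2, 3, 1]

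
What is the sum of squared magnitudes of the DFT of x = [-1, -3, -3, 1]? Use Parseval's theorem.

Parseval: Σ|x[n]|² = (1/N)Σ|X[k]|², so Σ|X[k]|² = N·Σ|x[n]|² = 4·20.0000

Σ|X[k]|² = N·Σ|x[n]|² = 4·20.0000 = 80.0000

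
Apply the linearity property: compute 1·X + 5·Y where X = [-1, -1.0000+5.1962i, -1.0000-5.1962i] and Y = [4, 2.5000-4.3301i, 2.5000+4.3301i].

By linearity: DFT(1x + 5y) = 1·DFT(x) + 5·DFT(y)
= 1·[-1, -1.0000+5.1962i, -1.0000-5.1962i] + 5·[4, 2.5000-4.3301i, 2.5000+4.3301i]

Computing element-wise:
Z[0] = 1·(-1) + 5·(4) = 19
Z[1] = 1·(-1.0000+5.1962i) + 5·(2.5000-4.3301i) = 11.5000-16.4543i
Z[2] = 1·(-1.0000-5.1962i) + 5·(2.5000+4.3301i) = 11.5000+16.4543i

DFT(1x + 5y) = 1·X + 5·Y = [19, 11.5000-16.4543i, 11.5000+16.4543i]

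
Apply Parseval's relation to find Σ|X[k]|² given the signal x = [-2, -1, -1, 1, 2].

Parseval: Σ|x[n]|² = (1/N)Σ|X[k]|², so Σ|X[k]|² = N·Σ|x[n]|² = 5·11.0000

Σ|X[k]|² = N·Σ|x[n]|² = 5·11.0000 = 55.0000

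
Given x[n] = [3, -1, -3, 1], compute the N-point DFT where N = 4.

X[k] = Σ(n=0 to 3) x[n] · ω_4^(nk)
where ω_4 = e^(-2πi/4)

Computing each X[k]:
X[0] = 0
X[1] = 6+2i
X[2] = 0
X[3] = 6-2i

X = [0, 6+2i, 0, 6-2i]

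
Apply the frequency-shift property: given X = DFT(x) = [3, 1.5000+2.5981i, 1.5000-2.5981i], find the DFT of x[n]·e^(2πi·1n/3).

Modulation property: DFT(ω_3^(-1n)·x[n]) = X[(k-1) mod 3], so circularly shift X by 1 positions.

X[k-1] = [1.5000-2.5981i, 3, 1.5000+2.5981i]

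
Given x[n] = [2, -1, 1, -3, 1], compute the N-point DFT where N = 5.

X[k] = Σ(n=0 to 4) x[n] · ω_5^(nk)
where ω_5 = e^(-2πi/5)

Computing each X[k]:
X[0] = 0
X[1] = 3.6180-0.4490i
X[2] = 1.3820+4.9798i
X[3] = 1.3820-4.9798i
X[4] = 3.6180+0.4490i

X = [0, 3.6180-0.4490i, 1.3820+4.9798i, 1.3820-4.9798i, 3.6180+0.4490i]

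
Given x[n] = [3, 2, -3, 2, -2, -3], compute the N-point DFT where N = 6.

X[k] = Σ(n=0 to 5) x[n] · ω_6^(nk)
where ω_6 = e^(-2πi/6)

Computing each X[k]:
X[0] = -1
X[1] = 3.0000-3.4641i
X[2] = 8.0000-5.1962i
X[3] = -3
X[4] = 8.0000+5.1962i
X[5] = 3.0000+3.4641i

X = [-1, 3.0000-3.4641i, 8.0000-5.1962i, -3, 8.0000+5.1962i, 3.0000+3.4641i]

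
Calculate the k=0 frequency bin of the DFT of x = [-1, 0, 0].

X[0] = Σ(n=0 to 2) x[n] · ω_3^0 = Σ x[n]
= (-1) + (0) + (0)

X[0] = -1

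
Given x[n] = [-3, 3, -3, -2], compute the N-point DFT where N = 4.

X[k] = Σ(n=0 to 3) x[n] · ω_4^(nk)
where ω_4 = e^(-2πi/4)

Computing each X[k]:
X[0] = -5
X[1] = -5i
X[2] = -7
X[3] = 5i

X = [-5, -5i, -7, 5i]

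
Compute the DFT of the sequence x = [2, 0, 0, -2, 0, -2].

X[k] = Σ(n=0 to 5) x[n] · ω_6^(nk)
where ω_6 = e^(-2πi/6)

Computing each X[k]:
X[0] = -2
X[1] = 3.0000-1.7321i
X[2] = 1.0000-1.7321i
X[3] = 6
X[4] = 1.0000+1.7321i
X[5] = 3.0000+1.7321i

X = [-2, 3.0000-1.7321i, 1.0000-1.7321i, 6, 1.0000+1.7321i, 3.0000+1.7321i]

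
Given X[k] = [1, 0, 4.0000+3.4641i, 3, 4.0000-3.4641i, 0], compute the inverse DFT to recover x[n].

x[n] = (1/6) Σ(k=0 to 5) X[k] · e^(2πikn/6)

Computing each x[n]:
x[0] = 2
x[1] = -2
x[2] = 1
x[3] = 1
x[4] = -1
x[5] = 0

x = [2, -2, 1, 1, -1, 0]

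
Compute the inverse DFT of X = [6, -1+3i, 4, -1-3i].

x[n] = (1/4) Σ(k=0 to 3) X[k] · e^(2πikn/4)

Computing each x[n]:
x[0] = 2
x[1] = -1
x[2] = 3
x[3] = 2

x = [2, -1, 3, 2]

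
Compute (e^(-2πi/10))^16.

Since ω_10^10 = 1, powers reduce modulo 10.
16 mod 10 = 6
So ω_10^16 = ω_10^6 = e^(-2πi·6/10)

ω_10^16 = ω_10^6 = -0.8090+0.5878i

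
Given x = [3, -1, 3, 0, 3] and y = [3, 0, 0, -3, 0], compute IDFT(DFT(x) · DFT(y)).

(x ⊛ y)[n] = Σ(m=0 to 4) x[m] · y[(n-m) mod 5]

Computing each output sample:
(x ⊛ y)[0] = 0
(x ⊛ y)[1] = -3
(x ⊛ y)[2] = 0
(x ⊛ y)[3] = -9
(x ⊛ y)[4] = 12

x ⊛ y = [0, -3, 0, -9, 12]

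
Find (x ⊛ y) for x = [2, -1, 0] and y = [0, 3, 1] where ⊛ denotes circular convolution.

(x ⊛ y)[n] = Σ(m=0 to 2) x[m] · y[(n-m) mod 3]

Computing each output sample:
(x ⊛ y)[0] = -1
(x ⊛ y)[1] = 6
(x ⊛ y)[2] = -1

x ⊛ y = [-1, 6, -1]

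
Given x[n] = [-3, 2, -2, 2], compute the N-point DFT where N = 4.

X[k] = Σ(n=0 to 3) x[n] · ω_4^(nk)
where ω_4 = e^(-2πi/4)

Computing each X[k]:
X[0] = -1
X[1] = -1
X[2] = -9
X[3] = -1

X = [-1, -1, -9, -1]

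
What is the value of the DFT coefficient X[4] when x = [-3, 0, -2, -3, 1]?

X[4] = Σ(n=0 to 4) x[n] · ω_5^(4n) where ω_5 = e^(-2πi/5)
= (-3)·ω_5^0 + (0)·ω_5^4 + (-2)·ω_5^8 + (-3)·ω_5^12 + (1)·ω_5^16

X[4] = 1.3541-0.3633i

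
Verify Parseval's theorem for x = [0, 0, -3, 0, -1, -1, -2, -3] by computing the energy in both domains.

Time domain:
Σ|x[n]|² = |0|² + |0|² + |-3|² + |0|² + |-1|² + |-1|² + |-2|² + |-3|² = 24.0000

Frequency domain:
(1/8)Σ|X[k]|² = (1/8)(|-10|² + |-0.4142-1.8284i|² + |4-2i|² + |2.4142-3.8284i|² + |-2|² + |2.4142+3.8284i|² + |4+2i|² + |-0.4142+1.8284i|²) = (1/8)·192.0000 = 24.0000

Both sides agree, confirming Parseval's theorem.

Σ|x[n]|² = (1/N)Σ|X[k]|² = 24.0000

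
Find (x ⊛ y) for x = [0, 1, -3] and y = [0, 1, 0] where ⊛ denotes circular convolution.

(x ⊛ y)[n] = Σ(m=0 to 2) x[m] · y[(n-m) mod 3]

Computing each output sample:
(x ⊛ y)[0] = -3
(x ⊛ y)[1] = 0
(x ⊛ y)[2] = 1

x ⊛ y = [-3, 0, 1]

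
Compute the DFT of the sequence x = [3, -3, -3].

X[k] = Σ(n=0 to 2) x[n] · ω_3^(nk)
where ω_3 = e^(-2πi/3)

Computing each X[k]:
X[0] = -3
X[1] = 6
X[2] = 6

X = [-3, 6, 6]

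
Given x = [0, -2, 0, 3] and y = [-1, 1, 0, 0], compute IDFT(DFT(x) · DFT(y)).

(x ⊛ y)[n] = Σ(m=0 to 3) x[m] · y[(n-m) mod 4]

Computing each output sample:
(x ⊛ y)[0] = 3
(x ⊛ y)[1] = 2
(x ⊛ y)[2] = -2
(x ⊛ y)[3] = -3

x ⊛ y = [3, 2, -2, -3]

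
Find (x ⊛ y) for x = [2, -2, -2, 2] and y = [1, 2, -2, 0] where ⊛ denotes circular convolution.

(x ⊛ y)[n] = Σ(m=0 to 3) x[m] · y[(n-m) mod 4]

Computing each output sample:
(x ⊛ y)[0] = 10
(x ⊛ y)[1] = -2
(x ⊛ y)[2] = -10
(x ⊛ y)[3] = 2

x ⊛ y = [10, -2, -10, 2]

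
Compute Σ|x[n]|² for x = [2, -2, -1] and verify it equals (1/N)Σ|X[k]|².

Time domain:
Σ|x[n]|² = |2|² + |-2|² + |-1|² = 9.0000

Frequency domain:
(1/3)Σ|X[k]|² = (1/3)(|-1|² + |3.5000+0.8660i|² + |3.5000-0.8660i|²) = (1/3)·27.0000 = 9.0000

Both sides agree, confirming Parseval's theorem.

Σ|x[n]|² = (1/N)Σ|X[k]|² = 9.0000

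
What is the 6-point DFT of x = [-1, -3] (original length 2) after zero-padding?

Original 2-point DFT: [-4, 2]
Zero-padded 6-point DFT provides frequency interpolation.

DFT_6([x, 0, ...]) = [-4, -2.5000+2.5981i, 0.5000+2.5981i, 2, 0.5000-2.5981i, -2.5000-2.5981i]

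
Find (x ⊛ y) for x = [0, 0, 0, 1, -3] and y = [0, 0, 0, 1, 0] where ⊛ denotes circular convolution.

(x ⊛ y)[n] = Σ(m=0 to 4) x[m] · y[(n-m) mod 5]

Computing each output sample:
(x ⊛ y)[0] = 0
(x ⊛ y)[1] = 1
(x ⊛ y)[2] = -3
(x ⊛ y)[3] = 0
(x ⊛ y)[4] = 0

x ⊛ y = [0, 1, -3, 0, 0]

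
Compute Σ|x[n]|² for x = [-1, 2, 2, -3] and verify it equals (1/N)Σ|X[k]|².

Time domain:
Σ|x[n]|² = |-1|² + |2|² + |2|² + |-3|² = 18.0000

Frequency domain:
(1/4)Σ|X[k]|² = (1/4)(|0|² + |-3-5i|² + |2|² + |-3+5i|²) = (1/4)·72.0000 = 18.0000

Both sides agree, confirming Parseval's theorem.

Σ|x[n]|² = (1/N)Σ|X[k]|² = 18.0000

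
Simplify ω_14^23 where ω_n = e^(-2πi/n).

Since ω_14^14 = 1, powers reduce modulo 14.
23 mod 14 = 9
So ω_14^23 = ω_14^9 = e^(-2πi·9/14)

ω_14^23 = ω_14^9 = -0.6235+0.7818i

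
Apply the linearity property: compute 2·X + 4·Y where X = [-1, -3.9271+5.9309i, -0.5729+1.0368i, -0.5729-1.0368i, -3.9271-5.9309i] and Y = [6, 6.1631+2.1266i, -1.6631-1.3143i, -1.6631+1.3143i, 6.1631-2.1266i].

By linearity: DFT(2x + 4y) = 2·DFT(x) + 4·DFT(y)
= 2·[-1, -3.9271+5.9309i, -0.5729+1.0368i, -0.5729-1.0368i, -3.9271-5.9309i] + 4·[6, 6.1631+2.1266i, -1.6631-1.3143i, -1.6631+1.3143i, 6.1631-2.1266i]

Computing element-wise:
Z[0] = 2·(-1) + 4·(6) = 22
Z[1] = 2·(-3.9271+5.9309i) + 4·(6.1631+2.1266i) = 16.7982+20.3682i
Z[2] = 2·(-0.5729+1.0368i) + 4·(-1.6631-1.3143i) = -7.7982-3.1836i
Z[3] = 2·(-0.5729-1.0368i) + 4·(-1.6631+1.3143i) = -7.7982+3.1836i
Z[4] = 2·(-3.9271-5.9309i) + 4·(6.1631-2.1266i) = 16.7982-20.3682i

DFT(2x + 4y) = 2·X + 4·Y = [22, 16.7982+20.3682i, -7.7982-3.1836i, -7.7982+3.1836i, 16.7982-20.3682i]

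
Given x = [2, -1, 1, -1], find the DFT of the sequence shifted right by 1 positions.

Time shift by 1: X_shifted[k] = ω_4^(1k) · X[k]
Shifted x = [-1, 2, -1, 1]

DFT(x[n-1]) = [1, -1i, -5, 1i]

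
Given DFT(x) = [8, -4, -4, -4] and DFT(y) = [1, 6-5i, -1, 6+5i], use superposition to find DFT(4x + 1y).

By linearity: DFT(4x + 1y) = 4·DFT(x) + 1·DFT(y)
= 4·[8, -4, -4, -4] + 1·[1, 6-5i, -1, 6+5i]

Computing element-wise:
Z[0] = 4·(8) + 1·(1) = 33
Z[1] = 4·(-4) + 1·(6-5i) = -10-5i
Z[2] = 4·(-4) + 1·(-1) = -17
Z[3] = 4·(-4) + 1·(6+5i) = -10+5i

DFT(4x + 1y) = 4·X + 1·Y = [33, -10-5i, -17, -10+5i]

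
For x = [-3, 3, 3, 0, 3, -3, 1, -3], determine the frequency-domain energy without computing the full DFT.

Parseval: Σ|x[n]|² = (1/N)Σ|X[k]|², so Σ|X[k]|² = N·Σ|x[n]|² = 8·55.0000

Σ|X[k]|² = N·Σ|x[n]|² = 8·55.0000 = 440.0000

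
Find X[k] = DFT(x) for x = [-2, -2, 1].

X[k] = Σ(n=0 to 2) x[n] · ω_3^(nk)
where ω_3 = e^(-2πi/3)

Computing each X[k]:
X[0] = -3
X[1] = -1.5000+2.5981i
X[2] = -1.5000-2.5981i

X = [-3, -1.5000+2.5981i, -1.5000-2.5981i]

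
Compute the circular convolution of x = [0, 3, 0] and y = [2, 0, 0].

(x ⊛ y)[n] = Σ(m=0 to 2) x[m] · y[(n-m) mod 3]

Computing each output sample:
(x ⊛ y)[0] = 0
(x ⊛ y)[1] = 6
(x ⊛ y)[2] = 0

x ⊛ y = [0, 6, 0]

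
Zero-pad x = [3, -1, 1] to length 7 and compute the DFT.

Original 3-point DFT: [3, 3.0000+1.7321i, 3.0000-1.7321i]
Zero-padded 7-point DFT provides frequency interpolation.

DFT_7([x, 0, ...]) = [3, 2.1540-0.1931i, 2.3216+1.4088i, 4.5245+1.2157i, 4.5245-1.2157i, 2.3216-1.4088i, 2.1540+0.1931i]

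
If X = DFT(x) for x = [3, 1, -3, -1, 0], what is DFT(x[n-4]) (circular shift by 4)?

Time shift by 4: X_shifted[k] = ω_5^(4k) · X[k]
Shifted x = [1, -3, -1, 0, 3]

DFT(x[n-4]) = [0, 1.8090+6.2941i, 0.6910+2.5757i, 0.6910-2.5757i, 1.8090-6.2941i]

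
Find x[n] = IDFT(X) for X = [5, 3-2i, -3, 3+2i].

x[n] = (1/4) Σ(k=0 to 3) X[k] · e^(2πikn/4)

Computing each x[n]:
x[0] = 2
x[1] = 3
x[2] = -1
x[3] = 1

x = [2, 3, -1, 1]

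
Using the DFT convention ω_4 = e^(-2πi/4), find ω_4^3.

ω_4^3 = e^(-2πi·3/4)
= cos(-2π·3/4) + i·sin(-2π·3/4)
= cos(-6π/4) + i·sin(-6π/4)

ω_4^3 = cos(-6π/4) + i·sin(-6π/4) = 1i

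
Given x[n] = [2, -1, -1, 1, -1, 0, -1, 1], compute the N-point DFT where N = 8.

X[k] = Σ(n=0 to 7) x[n] · ω_8^(nk)
where ω_8 = e^(-2πi/8)

Computing each X[k]:
X[0] = 0
X[1] = 2.2929+0.7071i
X[2] = 3+3i
X[3] = 3.7071+0.7071i
X[4] = -2
X[5] = 3.7071-0.7071i
X[6] = 3-3i
X[7] = 2.2929-0.7071i

X = [0, 2.2929+0.7071i, 3+3i, 3.7071+0.7071i, -2, 3.7071-0.7071i, 3-3i, 2.2929-0.7071i]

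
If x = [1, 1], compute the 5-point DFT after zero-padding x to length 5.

Original 2-point DFT: [2, 0]
Zero-padded 5-point DFT provides frequency interpolation.

DFT_5([x, 0, ...]) = [2, 1.3090-0.9511i, 0.1910-0.5878i, 0.1910+0.5878i, 1.3090+0.9511i]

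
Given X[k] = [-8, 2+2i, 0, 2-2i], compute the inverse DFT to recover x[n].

x[n] = (1/4) Σ(k=0 to 3) X[k] · e^(2πikn/4)

Computing each x[n]:
x[0] = -1
x[1] = -3
x[2] = -3
x[3] = -1

x = [-1, -3, -3, -1]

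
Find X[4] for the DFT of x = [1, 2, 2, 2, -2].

X[4] = Σ(n=0 to 4) x[n] · ω_5^(4n) where ω_5 = e^(-2πi/5)
= (1)·ω_5^0 + (2)·ω_5^4 + (2)·ω_5^8 + (2)·ω_5^12 + (-2)·ω_5^16

X[4] = -2.2361+3.8042i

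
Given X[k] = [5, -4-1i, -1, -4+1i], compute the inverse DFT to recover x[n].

x[n] = (1/4) Σ(k=0 to 3) X[k] · e^(2πikn/4)

Computing each x[n]:
x[0] = -1
x[1] = 2
x[2] = 3
x[3] = 1

x = [-1, 2, 3, 1]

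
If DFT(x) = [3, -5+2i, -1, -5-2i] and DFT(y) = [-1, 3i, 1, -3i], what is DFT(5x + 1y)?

By linearity: DFT(5x + 1y) = 5·DFT(x) + 1·DFT(y)
= 5·[3, -5+2i, -1, -5-2i] + 1·[-1, 3i, 1, -3i]

Computing element-wise:
Z[0] = 5·(3) + 1·(-1) = 14
Z[1] = 5·(-5+2i) + 1·(3i) = -25+13i
Z[2] = 5·(-1) + 1·(1) = -4
Z[3] = 5·(-5-2i) + 1·(-3i) = -25-13i

DFT(5x + 1y) = 5·X + 1·Y = [14, -25+13i, -4, -25-13i]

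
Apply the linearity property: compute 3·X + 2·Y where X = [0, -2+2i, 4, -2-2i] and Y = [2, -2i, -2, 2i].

By linearity: DFT(3x + 2y) = 3·DFT(x) + 2·DFT(y)
= 3·[0, -2+2i, 4, -2-2i] + 2·[2, -2i, -2, 2i]

Computing element-wise:
Z[0] = 3·(0) + 2·(2) = 4
Z[1] = 3·(-2+2i) + 2·(-2i) = -6+2i
Z[2] = 3·(4) + 2·(-2) = 8
Z[3] = 3·(-2-2i) + 2·(2i) = -6-2i

DFT(3x + 2y) = 3·X + 2·Y = [4, -6+2i, 8, -6-2i]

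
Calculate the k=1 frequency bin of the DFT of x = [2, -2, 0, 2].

X[1] = Σ(n=0 to 3) x[n] · ω_4^(1n) where ω_4 = e^(-2πi/4)
= (2)·ω_4^0 + (-2)·ω_4^1 + (0)·ω_4^2 + (2)·ω_4^3

X[1] = 2+4i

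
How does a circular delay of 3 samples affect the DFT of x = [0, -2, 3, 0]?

Time shift by 3: X_shifted[k] = ω_4^(3k) · X[k]
Shifted x = [-2, 3, 0, 0]

DFT(x[n-3]) = [1, -2-3i, -5, -2+3i]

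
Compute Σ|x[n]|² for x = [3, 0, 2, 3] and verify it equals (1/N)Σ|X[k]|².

Time domain:
Σ|x[n]|² = |3|² + |0|² + |2|² + |3|² = 22.0000

Frequency domain:
(1/4)Σ|X[k]|² = (1/4)(|8|² + |1+3i|² + |2|² + |1-3i|²) = (1/4)·88.0000 = 22.0000

Both sides agree, confirming Parseval's theorem.

Σ|x[n]|² = (1/N)Σ|X[k]|² = 22.0000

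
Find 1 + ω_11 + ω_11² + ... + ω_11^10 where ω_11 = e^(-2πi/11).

Sum of all nth roots of unity equals 0 for n > 1 (geometric series with r ≠ 1).

0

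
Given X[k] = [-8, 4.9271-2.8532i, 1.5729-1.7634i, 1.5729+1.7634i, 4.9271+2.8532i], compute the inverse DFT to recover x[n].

x[n] = (1/5) Σ(k=0 to 4) X[k] · e^(2πikn/5)

Computing each x[n]:
x[0] = 1
x[1] = 0
x[2] = -3
x[3] = -3
x[4] = -3

x = [1, 0, -3, -3, -3]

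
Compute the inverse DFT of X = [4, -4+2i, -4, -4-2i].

x[n] = (1/4) Σ(k=0 to 3) X[k] · e^(2πikn/4)

Computing each x[n]:
x[0] = -2
x[1] = 1
x[2] = 2
x[3] = 3

x = [-2, 1, 2, 3]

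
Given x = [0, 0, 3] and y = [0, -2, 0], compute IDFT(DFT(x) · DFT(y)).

(x ⊛ y)[n] = Σ(m=0 to 2) x[m] · y[(n-m) mod 3]

Computing each output sample:
(x ⊛ y)[0] = -6
(x ⊛ y)[1] = 0
(x ⊛ y)[2] = 0

x ⊛ y = [-6, 0, 0]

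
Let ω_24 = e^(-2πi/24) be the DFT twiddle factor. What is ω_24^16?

ω_24^16 = e^(-2πi·16/24)
= cos(-2π·16/24) + i·sin(-2π·16/24)
= cos(-32π/24) + i·sin(-32π/24)

ω_24^16 = cos(-32π/24) + i·sin(-32π/24) = -0.5000+0.8660i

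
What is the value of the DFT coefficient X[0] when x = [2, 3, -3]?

X[0] = Σ(n=0 to 2) x[n] · ω_3^0 = Σ x[n]
= (2) + (3) + (-3)

X[0] = 2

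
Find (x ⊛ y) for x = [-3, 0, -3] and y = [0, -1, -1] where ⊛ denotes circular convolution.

(x ⊛ y)[n] = Σ(m=0 to 2) x[m] · y[(n-m) mod 3]

Computing each output sample:
(x ⊛ y)[0] = 3
(x ⊛ y)[1] = 6
(x ⊛ y)[2] = 3

x ⊛ y = [3, 6, 3]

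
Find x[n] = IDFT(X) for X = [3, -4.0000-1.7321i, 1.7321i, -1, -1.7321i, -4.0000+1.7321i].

x[n] = (1/6) Σ(k=0 to 5) X[k] · e^(2πikn/6)

Computing each x[n]:
x[0] = -1
x[1] = 0
x[2] = 2
x[3] = 2
x[4] = 0
x[5] = 0

x = [-1, 0, 2, 2, 0, 0]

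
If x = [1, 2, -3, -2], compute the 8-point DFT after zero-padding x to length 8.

Original 4-point DFT: [-2, 4-4i, -2, 4+4i]
Zero-padded 8-point DFT provides frequency interpolation.

DFT_8([x, 0, ...]) = [-2, 3.8284+3.0000i, 4-4i, -1.8284-3.0000i, -2, -1.8284+3.0000i, 4+4i, 3.8284-3.0000i]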